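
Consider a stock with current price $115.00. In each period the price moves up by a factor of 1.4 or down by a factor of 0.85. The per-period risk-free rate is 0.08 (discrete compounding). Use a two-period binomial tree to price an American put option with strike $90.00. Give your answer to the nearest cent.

$2.01

Risk-neutral probability p = (1 + 0.08 − 0.85)/(1.4 − 0.85) = 0.2300/0.5500 = 0.4182
Terminal stock prices: S_uu = 225.4, S_ud = 136.8, S_dd = 83.09
Terminal payoffs (K − S): max(-135.4, 0) = 0, max(-46.85, 0) = 0, max(6.913, 0) = 6.913
Node u (S = 161): continuation = 1/1.08·[0.4182·0.0000 + 0.5818·0.0000] = 0.0000; exercise value = 0.0000 ≤ continuation, so V_u = 0.0000
Node d (S = 97.75): continuation = 1/1.08·[0.4182·0.0000 + 0.5818·6.9125] = 3.7239; exercise value = 0.0000 ≤ continuation, so V_d = 3.7239
Node 0 (S = 115): continuation = 1/1.08·[0.4182·0.0000 + 0.5818·3.7239] = 2.0061; exercise value = 0.0000 ≤ continuation, so V_0 = 2.0061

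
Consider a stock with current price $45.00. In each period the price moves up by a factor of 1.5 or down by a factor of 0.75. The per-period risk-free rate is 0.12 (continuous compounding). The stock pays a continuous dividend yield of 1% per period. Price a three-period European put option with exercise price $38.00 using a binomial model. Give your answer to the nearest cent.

Per-period risk-free factor R = e^0.12 = 1.1275; dividend-adjusted growth = e^(0.12−0.01) = 1.1163.
Risk-neutral probability p = (1.1163 − 0.75)/(1.5 − 0.75) = 0.3663/0.7500 = 0.4884
Terminal stock prices: S_uuu = 151.9, S_uud = 75.94, S_udd = 37.97, S_ddd = 18.98
Terminal payoffs (K − S): max(-113.9, 0) = 0, max(-37.94, 0) = 0, max(0.03125, 0) = 0.03125, max(19.02, 0) = 19.02
Node uu (S = 101.2): V_uu = e^(−0.12)·[0.4884·0.0000 + 0.5116·0.0000] = 0.0000
Node ud (S = 50.62): V_ud = e^(−0.12)·[0.4884·0.0000 + 0.5116·0.0312] = 0.0142
Node dd (S = 25.31): V_dd = e^(−0.12)·[0.4884·0.0312 + 0.5116·19.0156] = 8.6423
Node u (S = 67.5): V_u = e^(−0.12)·[0.4884·0.0000 + 0.5116·0.0142] = 0.0064
Node d (S = 33.75): V_d = e^(−0.12)·[0.4884·0.0142 + 0.5116·8.6423] = 3.9278
Node 0 (S = 45): V_0 = e^(−0.12)·[0.4884·0.0064 + 0.5116·3.9278] = 1.7851

$1.79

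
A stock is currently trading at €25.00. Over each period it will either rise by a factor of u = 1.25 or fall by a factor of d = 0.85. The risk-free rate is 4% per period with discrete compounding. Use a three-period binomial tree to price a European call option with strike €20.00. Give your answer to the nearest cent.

Risk-neutral probability p = (1 + 0.04 − 0.85)/(1.25 − 0.85) = 0.1900/0.4000 = 0.4750
Terminal stock prices: S_uuu = 48.83, S_uud = 33.2, S_udd = 22.58, S_ddd = 15.35
Terminal payoffs (S − K): max(28.83, 0) = 28.83, max(13.2, 0) = 13.2, max(2.578, 0) = 2.578, max(-4.647, 0) = 0
Node uu (S = 39.06): V_uu = 1/1.04·[0.4750·28.8281 + 0.5250·13.2031] = 19.8317
Node ud (S = 26.56): V_ud = 1/1.04·[0.4750·13.2031 + 0.5250·2.5781] = 7.3317
Node dd (S = 18.06): V_dd = 1/1.04·[0.4750·2.5781 + 0.5250·0.0000] = 1.1775
Node u (S = 31.25): V_u = 1/1.04·[0.4750·19.8317 + 0.5250·7.3317] = 12.7589
Node d (S = 21.25): V_d = 1/1.04·[0.4750·7.3317 + 0.5250·1.1775] = 3.9430
Node 0 (S = 25): V_0 = 1/1.04·[0.4750·12.7589 + 0.5250·3.9430] = 7.8178

€7.82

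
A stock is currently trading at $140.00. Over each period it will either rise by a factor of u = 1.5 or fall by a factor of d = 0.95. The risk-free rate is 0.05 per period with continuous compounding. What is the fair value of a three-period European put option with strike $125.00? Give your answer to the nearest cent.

Risk-neutral probability p = (e^0.05 − 0.95)/(1.5 − 0.95) = 0.1013/0.5500 = 0.1841
Terminal stock prices: S_uuu = 472.5, S_uud = 299.2, S_udd = 189.5, S_ddd = 120
Terminal payoffs (K − S): max(-347.5, 0) = 0, max(-174.2, 0) = 0, max(-64.53, 0) = 0, max(4.968, 0) = 4.968
Node uu (S = 315): V_uu = e^(−0.05)·[0.1841·0.0000 + 0.8159·0.0000] = 0.0000
Node ud (S = 199.5): V_ud = e^(−0.05)·[0.1841·0.0000 + 0.8159·0.0000] = 0.0000
Node dd (S = 126.3): V_dd = e^(−0.05)·[0.1841·0.0000 + 0.8159·4.9675] = 3.8552
Node u (S = 210): V_u = e^(−0.05)·[0.1841·0.0000 + 0.8159·0.0000] = 0.0000
Node d (S = 133): V_d = e^(−0.05)·[0.1841·0.0000 + 0.8159·3.8552] = 2.9919
Node 0 (S = 140): V_0 = e^(−0.05)·[0.1841·0.0000 + 0.8159·2.9919] = 2.3220

$2.32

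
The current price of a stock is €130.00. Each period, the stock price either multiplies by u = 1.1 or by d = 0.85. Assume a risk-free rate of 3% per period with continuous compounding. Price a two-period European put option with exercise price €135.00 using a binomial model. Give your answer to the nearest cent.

€8.08

Risk-neutral probability p = (e^0.03 − 0.85)/(1.1 − 0.85) = 0.1805/0.2500 = 0.7218
Terminal stock prices: S_uu = 157.3, S_ud = 121.5, S_dd = 93.92
Terminal payoffs (K − S): max(-22.3, 0) = 0, max(13.45, 0) = 13.45, max(41.08, 0) = 41.08
Node u (S = 143): V_u = e^(−0.03)·[0.7218·0.0000 + 0.2782·13.4500] = 3.6310
Node d (S = 110.5): V_d = e^(−0.03)·[0.7218·13.4500 + 0.2782·41.0750] = 20.5101
Node 0 (S = 130): V_0 = e^(−0.03)·[0.7218·3.6310 + 0.2782·20.5101] = 8.0804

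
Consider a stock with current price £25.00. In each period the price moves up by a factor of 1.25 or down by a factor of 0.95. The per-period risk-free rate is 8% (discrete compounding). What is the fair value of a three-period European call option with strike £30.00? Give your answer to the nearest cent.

Risk-neutral probability p = (1 + 0.08 − 0.95)/(1.25 − 0.95) = 0.1300/0.3000 = 0.4333
Terminal stock prices: S_uuu = 48.83, S_uud = 37.11, S_udd = 28.2, S_ddd = 21.43
Terminal payoffs (S − K): max(18.83, 0) = 18.83, max(7.109, 0) = 7.109, max(-1.797, 0) = 0, max(-8.566, 0) = 0
Node uu (S = 39.06): V_uu = 1/1.08·[0.4333·18.8281 + 0.5667·7.1094] = 11.2847
Node ud (S = 29.69): V_ud = 1/1.08·[0.4333·7.1094 + 0.5667·0.0000] = 2.8525
Node dd (S = 22.56): V_dd = 1/1.08·[0.4333·0.0000 + 0.5667·0.0000] = 0.0000
Node u (S = 31.25): V_u = 1/1.08·[0.4333·11.2847 + 0.5667·2.8525] = 6.0245
Node d (S = 23.75): V_d = 1/1.08·[0.4333·2.8525 + 0.5667·0.0000] = 1.1445
Node 0 (S = 25): V_0 = 1/1.08·[0.4333·6.0245 + 0.5667·1.1445] = 3.0178

£3.02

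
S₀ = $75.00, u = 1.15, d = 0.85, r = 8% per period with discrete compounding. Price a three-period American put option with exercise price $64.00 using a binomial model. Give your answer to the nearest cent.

$0.57

Risk-neutral probability p = (1 + 0.08 − 0.85)/(1.15 − 0.85) = 0.2300/0.3000 = 0.7667
Terminal stock prices: S_uuu = 114.1, S_uud = 84.31, S_udd = 62.32, S_ddd = 46.06
Terminal payoffs (K − S): max(-50.07, 0) = 0, max(-20.31, 0) = 0, max(1.684, 0) = 1.684, max(17.94, 0) = 17.94
Node uu (S = 99.19): continuation = 1/1.08·[0.7667·0.0000 + 0.2333·0.0000] = 0.0000; exercise value = 0.0000 ≤ continuation, so V_uu = 0.0000
Node ud (S = 73.31): continuation = 1/1.08·[0.7667·0.0000 + 0.2333·1.6844] = 0.3639; exercise value = 0.0000 ≤ continuation, so V_ud = 0.3639
Node dd (S = 54.19): continuation = 1/1.08·[0.7667·1.6844 + 0.2333·17.9406] = 5.0718; exercise value = 9.8125 > continuation, so V_dd = 9.8125 (exercise)
Node u (S = 86.25): continuation = 1/1.08·[0.7667·0.0000 + 0.2333·0.3639] = 0.0786; exercise value = 0.0000 ≤ continuation, so V_u = 0.0786
Node d (S = 63.75): continuation = 1/1.08·[0.7667·0.3639 + 0.2333·9.8125] = 2.3783; exercise value = 0.2500 ≤ continuation, so V_d = 2.3783
Node 0 (S = 75): continuation = 1/1.08·[0.7667·0.0786 + 0.2333·2.3783] = 0.5696; exercise value = 0.0000 ≤ continuation, so V_0 = 0.5696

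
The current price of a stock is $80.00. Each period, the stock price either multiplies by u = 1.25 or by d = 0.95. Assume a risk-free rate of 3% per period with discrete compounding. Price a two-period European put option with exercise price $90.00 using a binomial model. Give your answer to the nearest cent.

Risk-neutral probability p = (1 + 0.03 − 0.95)/(1.25 − 0.95) = 0.0800/0.3000 = 0.2667
Terminal stock prices: S_uu = 125, S_ud = 95, S_dd = 72.2
Terminal payoffs (K − S): max(-35, 0) = 0, max(-5, 0) = 0, max(17.8, 0) = 17.8
Node u (S = 100): V_u = 1/1.03·[0.2667·0.0000 + 0.7333·0.0000] = 0.0000
Node d (S = 76): V_d = 1/1.03·[0.2667·0.0000 + 0.7333·17.8000] = 12.6731
Node 0 (S = 80): V_0 = 1/1.03·[0.2667·0.0000 + 0.7333·12.6731] = 9.0229

$9.02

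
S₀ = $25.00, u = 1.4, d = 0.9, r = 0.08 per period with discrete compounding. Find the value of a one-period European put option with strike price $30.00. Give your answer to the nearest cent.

Risk-neutral probability p = (1 + 0.08 − 0.9)/(1.4 − 0.9) = 0.1800/0.5000 = 0.3600
Terminal stock prices: S_u = 35, S_d = 22.5
Terminal payoffs (K − S): max(-5, 0) = 0, max(7.5, 0) = 7.5
Node 0 (S = 25): V_0 = 1/1.08·[0.3600·0.0000 + 0.6400·7.5000] = 4.4444

$4.44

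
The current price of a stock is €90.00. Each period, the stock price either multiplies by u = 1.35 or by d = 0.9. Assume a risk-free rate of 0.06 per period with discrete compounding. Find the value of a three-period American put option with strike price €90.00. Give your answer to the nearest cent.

Risk-neutral probability p = (1 + 0.06 − 0.9)/(1.35 − 0.9) = 0.1600/0.4500 = 0.3556
Terminal stock prices: S_uuu = 221.4, S_uud = 147.6, S_udd = 98.42, S_ddd = 65.61
Terminal payoffs (K − S): max(-131.4, 0) = 0, max(-57.62, 0) = 0, max(-8.415, 0) = 0, max(24.39, 0) = 24.39
Node uu (S = 164): continuation = 1/1.06·[0.3556·0.0000 + 0.6444·0.0000] = 0.0000; exercise value = 0.0000 ≤ continuation, so V_uu = 0.0000
Node ud (S = 109.4): continuation = 1/1.06·[0.3556·0.0000 + 0.6444·0.0000] = 0.0000; exercise value = 0.0000 ≤ continuation, so V_ud = 0.0000
Node dd (S = 72.9): continuation = 1/1.06·[0.3556·0.0000 + 0.6444·24.3900] = 14.8283; exercise value = 17.1000 > continuation, so V_dd = 17.1000 (exercise)
Node u (S = 121.5): continuation = 1/1.06·[0.3556·0.0000 + 0.6444·0.0000] = 0.0000; exercise value = 0.0000 ≤ continuation, so V_u = 0.0000
Node d (S = 81): continuation = 1/1.06·[0.3556·0.0000 + 0.6444·17.1000] = 10.3962; exercise value = 9.0000 ≤ continuation, so V_d = 10.3962
Node 0 (S = 90): continuation = 1/1.06·[0.3556·0.0000 + 0.6444·10.3962] = 6.3206; exercise value = 0.0000 ≤ continuation, so V_0 = 6.3206

€6.32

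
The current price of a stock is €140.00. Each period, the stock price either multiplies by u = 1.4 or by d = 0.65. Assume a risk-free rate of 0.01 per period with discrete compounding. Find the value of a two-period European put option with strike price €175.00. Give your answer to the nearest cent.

€54.00

Risk-neutral probability p = (1 + 0.01 − 0.65)/(1.4 − 0.65) = 0.3600/0.7500 = 0.4800
Terminal stock prices: S_uu = 274.4, S_ud = 127.4, S_dd = 59.15
Terminal payoffs (K − S): max(-99.4, 0) = 0, max(47.6, 0) = 47.6, max(115.8, 0) = 115.8
Node u (S = 196): V_u = 1/1.01·[0.4800·0.0000 + 0.5200·47.6000] = 24.5069
Node d (S = 91): V_d = 1/1.01·[0.4800·47.6000 + 0.5200·115.8500] = 82.2673
Node 0 (S = 140): V_0 = 1/1.01·[0.4800·24.5069 + 0.5200·82.2673] = 54.0023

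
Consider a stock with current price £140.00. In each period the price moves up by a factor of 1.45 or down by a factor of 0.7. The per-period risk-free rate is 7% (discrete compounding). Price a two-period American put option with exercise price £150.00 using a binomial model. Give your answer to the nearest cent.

£26.35

Risk-neutral probability p = (1 + 0.07 − 0.7)/(1.45 − 0.7) = 0.3700/0.7500 = 0.4933
Terminal stock prices: S_uu = 294.4, S_ud = 142.1, S_dd = 68.6
Terminal payoffs (K − S): max(-144.4, 0) = 0, max(7.9, 0) = 7.9, max(81.4, 0) = 81.4
Node u (S = 203): continuation = 1/1.07·[0.4933·0.0000 + 0.5067·7.9000] = 3.7408; exercise value = 0.0000 ≤ continuation, so V_u = 3.7408
Node d (S = 98): continuation = 1/1.07·[0.4933·7.9000 + 0.5067·81.4000] = 42.1869; exercise value = 52.0000 > continuation, so V_d = 52.0000 (exercise)
Node 0 (S = 140): continuation = 1/1.07·[0.4933·3.7408 + 0.5067·52.0000] = 26.3478; exercise value = 10.0000 ≤ continuation, so V_0 = 26.3478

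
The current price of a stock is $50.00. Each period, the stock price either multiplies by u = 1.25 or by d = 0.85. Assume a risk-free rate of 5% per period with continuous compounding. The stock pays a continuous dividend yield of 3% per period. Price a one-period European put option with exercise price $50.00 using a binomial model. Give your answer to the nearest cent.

$4.10

Per-period risk-free factor R = e^0.05 = 1.0513; dividend-adjusted growth = e^(0.05−0.03) = 1.0202.
Risk-neutral probability p = (1.0202 − 0.85)/(1.25 − 0.85) = 0.1702/0.4000 = 0.4255
Terminal stock prices: S_u = 62.5, S_d = 42.5
Terminal payoffs (K − S): max(-12.5, 0) = 0, max(7.5, 0) = 7.5
Node 0 (S = 50): V_0 = e^(−0.05)·[0.4255·0.0000 + 0.5745·7.5000] = 4.0986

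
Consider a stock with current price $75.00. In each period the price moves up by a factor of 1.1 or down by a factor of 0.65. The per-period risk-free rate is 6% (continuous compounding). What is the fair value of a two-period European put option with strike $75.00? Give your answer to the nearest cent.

$3.22

Risk-neutral probability p = (e^0.06 − 0.65)/(1.1 − 0.65) = 0.4118/0.4500 = 0.9152
Terminal stock prices: S_uu = 90.75, S_ud = 53.62, S_dd = 31.69
Terminal payoffs (K − S): max(-15.75, 0) = 0, max(21.38, 0) = 21.38, max(43.31, 0) = 43.31
Node u (S = 82.5): V_u = e^(−0.06)·[0.9152·0.0000 + 0.0848·21.3750] = 1.7072
Node d (S = 48.75): V_d = e^(−0.06)·[0.9152·21.3750 + 0.0848·43.3125] = 21.8823
Node 0 (S = 75): V_0 = e^(−0.06)·[0.9152·1.7072 + 0.0848·21.8823] = 3.2191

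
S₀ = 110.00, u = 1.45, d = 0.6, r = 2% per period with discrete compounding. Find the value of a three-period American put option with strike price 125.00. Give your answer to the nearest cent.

37.31

Risk-neutral probability p = (1 + 0.02 − 0.6)/(1.45 − 0.6) = 0.4200/0.8500 = 0.4941
Terminal stock prices: S_uuu = 335.3, S_uud = 138.8, S_udd = 57.42, S_ddd = 23.76
Terminal payoffs (K − S): max(-210.3, 0) = 0, max(-13.76, 0) = 0, max(67.58, 0) = 67.58, max(101.2, 0) = 101.2
Node uu (S = 231.3): continuation = 1/1.02·[0.4941·0.0000 + 0.5059·0.0000] = 0.0000; exercise value = 0.0000 ≤ continuation, so V_uu = 0.0000
Node ud (S = 95.7): continuation = 1/1.02·[0.4941·0.0000 + 0.5059·67.5800] = 33.5172; exercise value = 29.3000 ≤ continuation, so V_ud = 33.5172
Node dd (S = 39.6): continuation = 1/1.02·[0.4941·67.5800 + 0.5059·101.2400] = 82.9490; exercise value = 85.4000 > continuation, so V_dd = 85.4000 (exercise)
Node u (S = 159.5): continuation = 1/1.02·[0.4941·0.0000 + 0.5059·33.5172] = 16.6233; exercise value = 0.0000 ≤ continuation, so V_u = 16.6233
Node d (S = 66): continuation = 1/1.02·[0.4941·33.5172 + 0.5059·85.4000] = 58.5919; exercise value = 59.0000 > continuation, so V_d = 59.0000 (exercise)
Node 0 (S = 110): continuation = 1/1.02·[0.4941·16.6233 + 0.5059·59.0000] = 37.3146; exercise value = 15.0000 ≤ continuation, so V_0 = 37.3146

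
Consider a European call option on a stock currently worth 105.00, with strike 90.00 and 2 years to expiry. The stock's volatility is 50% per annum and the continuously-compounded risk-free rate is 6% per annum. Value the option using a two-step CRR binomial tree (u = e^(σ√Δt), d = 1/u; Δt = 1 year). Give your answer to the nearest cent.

CRR parameters: u = e^(σ√Δt) = e^(0.5·√1) = 1.6487, d = 1/u = 0.6065
Per-period rate: rΔt = 0.06·1 = 0.06, so R = e^0.06 = 1.0618
Risk-neutral probability p = (e^0.06 − 0.6065)/(1.6487 − 0.6065) = 0.4553/1.0422 = 0.4369
Terminal stock prices: S_uu = 285.4, S_ud = 105, S_dd = 38.63
Terminal payoffs (S − K): max(195.4, 0) = 195.4, max(15, 0) = 15, max(-51.37, 0) = 0
Node u (S = 173.1): V_u = e^(−0.06)·[0.4369·195.4196 + 0.5631·15.0000] = 88.3569
Node d (S = 63.69): V_d = e^(−0.06)·[0.4369·15.0000 + 0.5631·0.0000] = 6.1715
Node 0 (S = 105): V_0 = e^(−0.06)·[0.4369·88.3569 + 0.5631·6.1715] = 39.6258

39.63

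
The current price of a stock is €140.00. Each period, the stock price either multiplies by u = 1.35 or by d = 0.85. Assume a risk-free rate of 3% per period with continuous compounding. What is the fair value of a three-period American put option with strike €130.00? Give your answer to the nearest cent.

Risk-neutral probability p = (e^0.03 − 0.85)/(1.35 − 0.85) = 0.1805/0.5000 = 0.3609
Terminal stock prices: S_uuu = 344.5, S_uud = 216.9, S_udd = 136.6, S_ddd = 85.98
Terminal payoffs (K − S): max(-214.5, 0) = 0, max(-86.88, 0) = 0, max(-6.552, 0) = 0, max(44.02, 0) = 44.02
Node uu (S = 255.2): continuation = e^(−0.03)·[0.3609·0.0000 + 0.6391·0.0000] = 0.0000; exercise value = 0.0000 ≤ continuation, so V_uu = 0.0000
Node ud (S = 160.7): continuation = e^(−0.03)·[0.3609·0.0000 + 0.6391·0.0000] = 0.0000; exercise value = 0.0000 ≤ continuation, so V_ud = 0.0000
Node dd (S = 101.1): continuation = e^(−0.03)·[0.3609·0.0000 + 0.6391·44.0225] = 27.3029; exercise value = 28.8500 > continuation, so V_dd = 28.8500 (exercise)
Node u (S = 189): continuation = e^(−0.03)·[0.3609·0.0000 + 0.6391·0.0000] = 0.0000; exercise value = 0.0000 ≤ continuation, so V_u = 0.0000
Node d (S = 119): continuation = e^(−0.03)·[0.3609·0.0000 + 0.6391·28.8500] = 17.8929; exercise value = 11.0000 ≤ continuation, so V_d = 17.8929
Node 0 (S = 140): continuation = e^(−0.03)·[0.3609·0.0000 + 0.6391·17.8929] = 11.0972; exercise value = 0.0000 ≤ continuation, so V_0 = 11.0972

€11.10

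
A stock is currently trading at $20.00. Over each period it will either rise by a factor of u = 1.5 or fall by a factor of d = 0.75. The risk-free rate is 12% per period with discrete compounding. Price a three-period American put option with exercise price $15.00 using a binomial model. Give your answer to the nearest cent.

$0.77

Risk-neutral probability p = (1 + 0.12 − 0.75)/(1.5 − 0.75) = 0.3700/0.7500 = 0.4933
Terminal stock prices: S_uuu = 67.5, S_uud = 33.75, S_udd = 16.88, S_ddd = 8.438
Terminal payoffs (K − S): max(-52.5, 0) = 0, max(-18.75, 0) = 0, max(-1.875, 0) = 0, max(6.562, 0) = 6.562
Node uu (S = 45): continuation = 1/1.12·[0.4933·0.0000 + 0.5067·0.0000] = 0.0000; exercise value = 0.0000 ≤ continuation, so V_uu = 0.0000
Node ud (S = 22.5): continuation = 1/1.12·[0.4933·0.0000 + 0.5067·0.0000] = 0.0000; exercise value = 0.0000 ≤ continuation, so V_ud = 0.0000
Node dd (S = 11.25): continuation = 1/1.12·[0.4933·0.0000 + 0.5067·6.5625] = 2.9687; exercise value = 3.7500 > continuation, so V_dd = 3.7500 (exercise)
Node u (S = 30): continuation = 1/1.12·[0.4933·0.0000 + 0.5067·0.0000] = 0.0000; exercise value = 0.0000 ≤ continuation, so V_u = 0.0000
Node d (S = 15): continuation = 1/1.12·[0.4933·0.0000 + 0.5067·3.7500] = 1.6964; exercise value = 0.0000 ≤ continuation, so V_d = 1.6964
Node 0 (S = 20): continuation = 1/1.12·[0.4933·0.0000 + 0.5067·1.6964] = 0.7674; exercise value = 0.0000 ≤ continuation, so V_0 = 0.7674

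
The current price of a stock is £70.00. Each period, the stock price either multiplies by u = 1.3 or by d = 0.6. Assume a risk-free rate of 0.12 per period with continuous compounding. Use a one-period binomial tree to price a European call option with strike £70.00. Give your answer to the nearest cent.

£14.04

Risk-neutral probability p = (e^0.12 − 0.6)/(1.3 − 0.6) = 0.5275/0.7000 = 0.7536
Terminal stock prices: S_u = 91, S_d = 42
Terminal payoffs (S − K): max(21, 0) = 21, max(-28, 0) = 0
Node 0 (S = 70): V_0 = e^(−0.12)·[0.7536·21.0000 + 0.2464·0.0000] = 14.0354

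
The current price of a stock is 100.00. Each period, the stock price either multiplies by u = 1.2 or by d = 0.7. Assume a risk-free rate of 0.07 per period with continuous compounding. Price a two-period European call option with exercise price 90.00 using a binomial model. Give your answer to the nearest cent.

Risk-neutral probability p = (e^0.07 − 0.7)/(1.2 − 0.7) = 0.3725/0.5000 = 0.7450
Terminal stock prices: S_uu = 144, S_ud = 84, S_dd = 49
Terminal payoffs (S − K): max(54, 0) = 54, max(-6, 0) = 0, max(-41, 0) = 0
Node u (S = 120): V_u = e^(−0.07)·[0.7450·54.0000 + 0.2550·0.0000] = 37.5110
Node d (S = 70): V_d = e^(−0.07)·[0.7450·0.0000 + 0.2550·0.0000] = 0.0000
Node 0 (S = 100): V_0 = e^(−0.07)·[0.7450·37.5110 + 0.2550·0.0000] = 26.0570

26.06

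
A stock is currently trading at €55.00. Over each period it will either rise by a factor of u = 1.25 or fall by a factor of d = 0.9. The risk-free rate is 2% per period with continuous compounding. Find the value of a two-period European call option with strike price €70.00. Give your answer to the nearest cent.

Risk-neutral probability p = (e^0.02 − 0.9)/(1.25 − 0.9) = 0.1202/0.3500 = 0.3434
Terminal stock prices: S_uu = 85.94, S_ud = 61.88, S_dd = 44.55
Terminal payoffs (S − K): max(15.94, 0) = 15.94, max(-8.125, 0) = 0, max(-25.45, 0) = 0
Node u (S = 68.75): V_u = e^(−0.02)·[0.3434·15.9375 + 0.6566·0.0000] = 5.3651
Node d (S = 49.5): V_d = e^(−0.02)·[0.3434·0.0000 + 0.6566·0.0000] = 0.0000
Node 0 (S = 55): V_0 = e^(−0.02)·[0.3434·5.3651 + 0.6566·0.0000] = 1.8061

€1.81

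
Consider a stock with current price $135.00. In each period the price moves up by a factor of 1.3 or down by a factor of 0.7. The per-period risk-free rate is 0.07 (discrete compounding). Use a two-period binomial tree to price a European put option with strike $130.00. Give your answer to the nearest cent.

Risk-neutral probability p = (1 + 0.07 − 0.7)/(1.3 − 0.7) = 0.3700/0.6000 = 0.6167
Terminal stock prices: S_uu = 228.2, S_ud = 122.8, S_dd = 66.15
Terminal payoffs (K − S): max(-98.15, 0) = 0, max(7.15, 0) = 7.15, max(63.85, 0) = 63.85
Node u (S = 175.5): V_u = 1/1.07·[0.6167·0.0000 + 0.3833·7.1500] = 2.5615
Node d (S = 94.5): V_d = 1/1.07·[0.6167·7.1500 + 0.3833·63.8500] = 26.9953
Node 0 (S = 135): V_0 = 1/1.07·[0.6167·2.5615 + 0.3833·26.9953] = 11.1475

$11.15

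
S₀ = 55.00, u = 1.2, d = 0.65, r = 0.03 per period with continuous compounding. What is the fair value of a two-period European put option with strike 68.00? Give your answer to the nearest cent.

Risk-neutral probability p = (e^0.03 − 0.65)/(1.2 − 0.65) = 0.3805/0.5500 = 0.6917
Terminal stock prices: S_uu = 79.2, S_ud = 42.9, S_dd = 23.24
Terminal payoffs (K − S): max(-11.2, 0) = 0, max(25.1, 0) = 25.1, max(44.76, 0) = 44.76
Node u (S = 66): V_u = e^(−0.03)·[0.6917·0.0000 + 0.3083·25.1000] = 7.5088
Node d (S = 35.75): V_d = e^(−0.03)·[0.6917·25.1000 + 0.3083·44.7625] = 30.2403
Node 0 (S = 55): V_0 = e^(−0.03)·[0.6917·7.5088 + 0.3083·30.2403] = 14.0871

14.09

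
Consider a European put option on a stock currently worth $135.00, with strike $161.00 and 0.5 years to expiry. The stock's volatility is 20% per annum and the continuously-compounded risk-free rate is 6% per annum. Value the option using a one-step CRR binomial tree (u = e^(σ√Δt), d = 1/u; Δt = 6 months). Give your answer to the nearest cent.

$21.24

CRR parameters: u = e^(σ√Δt) = e^(0.2·√0.5) = 1.1519, d = 1/u = 0.8681
Per-period rate: rΔt = 0.06·0.5 = 0.03, so R = e^0.03 = 1.0305
Risk-neutral probability p = (e^0.03 − 0.8681)/(1.1519 − 0.8681) = 0.1623/0.2838 = 0.5720
Terminal stock prices: S_u = 155.5, S_d = 117.2
Terminal payoffs (K − S): max(5.492, 0) = 5.492, max(43.8, 0) = 43.8
Node 0 (S = 135): V_0 = e^(−0.03)·[0.5720·5.4922 + 0.4280·43.8033] = 21.2417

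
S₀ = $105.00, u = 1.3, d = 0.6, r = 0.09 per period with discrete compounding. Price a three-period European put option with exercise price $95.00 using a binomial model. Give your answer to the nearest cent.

$8.20

Risk-neutral probability p = (1 + 0.09 − 0.6)/(1.3 − 0.6) = 0.4900/0.7000 = 0.7000
Terminal stock prices: S_uuu = 230.7, S_uud = 106.5, S_udd = 49.14, S_ddd = 22.68
Terminal payoffs (K − S): max(-135.7, 0) = 0, max(-11.47, 0) = 0, max(45.86, 0) = 45.86, max(72.32, 0) = 72.32
Node uu (S = 177.5): V_uu = 1/1.09·[0.7000·0.0000 + 0.3000·0.0000] = 0.0000
Node ud (S = 81.9): V_ud = 1/1.09·[0.7000·0.0000 + 0.3000·45.8600] = 12.6220
Node dd (S = 37.8): V_dd = 1/1.09·[0.7000·45.8600 + 0.3000·72.3200] = 49.3560
Node u (S = 136.5): V_u = 1/1.09·[0.7000·0.0000 + 0.3000·12.6220] = 3.4740
Node d (S = 63): V_d = 1/1.09·[0.7000·12.6220 + 0.3000·49.3560] = 21.6901
Node 0 (S = 105): V_0 = 1/1.09·[0.7000·3.4740 + 0.3000·21.6901] = 8.2007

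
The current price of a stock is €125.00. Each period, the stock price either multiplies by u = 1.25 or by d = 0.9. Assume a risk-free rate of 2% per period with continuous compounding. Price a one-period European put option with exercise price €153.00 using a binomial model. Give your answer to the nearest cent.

€26.06

Risk-neutral probability p = (e^0.02 − 0.9)/(1.25 − 0.9) = 0.1202/0.3500 = 0.3434
Terminal stock prices: S_u = 156.2, S_d = 112.5
Terminal payoffs (K − S): max(-3.25, 0) = 0, max(40.5, 0) = 40.5
Node 0 (S = 125): V_0 = e^(−0.02)·[0.3434·0.0000 + 0.6566·40.5000] = 26.0645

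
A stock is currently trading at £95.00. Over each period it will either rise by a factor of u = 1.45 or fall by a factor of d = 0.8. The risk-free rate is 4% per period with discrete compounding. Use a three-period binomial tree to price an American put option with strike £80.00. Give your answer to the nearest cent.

Risk-neutral probability p = (1 + 0.04 − 0.8)/(1.45 − 0.8) = 0.2400/0.6500 = 0.3692
Terminal stock prices: S_uuu = 289.6, S_uud = 159.8, S_udd = 88.16, S_ddd = 48.64
Terminal payoffs (K − S): max(-209.6, 0) = 0, max(-79.79, 0) = 0, max(-8.16, 0) = 0, max(31.36, 0) = 31.36
Node uu (S = 199.7): continuation = 1/1.04·[0.3692·0.0000 + 0.6308·0.0000] = 0.0000; exercise value = 0.0000 ≤ continuation, so V_uu = 0.0000
Node ud (S = 110.2): continuation = 1/1.04·[0.3692·0.0000 + 0.6308·0.0000] = 0.0000; exercise value = 0.0000 ≤ continuation, so V_ud = 0.0000
Node dd (S = 60.8): continuation = 1/1.04·[0.3692·0.0000 + 0.6308·31.3600] = 19.0201; exercise value = 19.2000 > continuation, so V_dd = 19.2000 (exercise)
Node u (S = 137.8): continuation = 1/1.04·[0.3692·0.0000 + 0.6308·0.0000] = 0.0000; exercise value = 0.0000 ≤ continuation, so V_u = 0.0000
Node d (S = 76): continuation = 1/1.04·[0.3692·0.0000 + 0.6308·19.2000] = 11.6450; exercise value = 4.0000 ≤ continuation, so V_d = 11.6450
Node 0 (S = 95): continuation = 1/1.04·[0.3692·0.0000 + 0.6308·11.6450] = 7.0628; exercise value = 0.0000 ≤ continuation, so V_0 = 7.0628

£7.06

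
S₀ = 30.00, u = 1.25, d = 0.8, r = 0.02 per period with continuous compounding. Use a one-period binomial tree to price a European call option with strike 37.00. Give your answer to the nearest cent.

Risk-neutral probability p = (e^0.02 − 0.8)/(1.25 − 0.8) = 0.2202/0.4500 = 0.4893
Terminal stock prices: S_u = 37.5, S_d = 24
Terminal payoffs (S − K): max(0.5, 0) = 0.5, max(-13, 0) = 0
Node 0 (S = 30): V_0 = e^(−0.02)·[0.4893·0.5000 + 0.5107·0.0000] = 0.2398

0.24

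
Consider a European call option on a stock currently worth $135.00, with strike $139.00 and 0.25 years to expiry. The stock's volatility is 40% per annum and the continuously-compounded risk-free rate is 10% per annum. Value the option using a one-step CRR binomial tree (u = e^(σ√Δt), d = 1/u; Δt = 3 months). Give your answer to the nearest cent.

CRR parameters: u = e^(σ√Δt) = e^(0.4·√0.25) = 1.2214, d = 1/u = 0.8187
Per-period rate: rΔt = 0.1·0.25 = 0.025, so R = e^0.025 = 1.0253
Risk-neutral probability p = (e^0.025 − 0.8187)/(1.2214 − 0.8187) = 0.2066/0.4027 = 0.5130
Terminal stock prices: S_u = 164.9, S_d = 110.5
Terminal payoffs (S − K): max(25.89, 0) = 25.89, max(-28.47, 0) = 0
Node 0 (S = 135): V_0 = e^(−0.025)·[0.5130·25.8894 + 0.4870·0.0000] = 12.9542

$12.95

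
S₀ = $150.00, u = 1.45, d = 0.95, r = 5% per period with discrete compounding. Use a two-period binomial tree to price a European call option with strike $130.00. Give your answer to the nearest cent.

$32.09

Risk-neutral probability p = (1 + 0.05 − 0.95)/(1.45 − 0.95) = 0.1000/0.5000 = 0.2000
Terminal stock prices: S_uu = 315.4, S_ud = 206.6, S_dd = 135.4
Terminal payoffs (S − K): max(185.4, 0) = 185.4, max(76.62, 0) = 76.62, max(5.375, 0) = 5.375
Node u (S = 217.5): V_u = 1/1.05·[0.2000·185.3750 + 0.8000·76.6250] = 93.6905
Node d (S = 142.5): V_d = 1/1.05·[0.2000·76.6250 + 0.8000·5.3750] = 18.6905
Node 0 (S = 150): V_0 = 1/1.05·[0.2000·93.6905 + 0.8000·18.6905] = 32.0862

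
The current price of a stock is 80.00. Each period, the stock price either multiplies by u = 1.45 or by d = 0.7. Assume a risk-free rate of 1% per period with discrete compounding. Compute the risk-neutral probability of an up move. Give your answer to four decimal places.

Risk-neutral probability p = (1 + 0.01 − 0.7)/(1.45 − 0.7) = 0.3100/0.7500 = 0.4133

p = 0.4133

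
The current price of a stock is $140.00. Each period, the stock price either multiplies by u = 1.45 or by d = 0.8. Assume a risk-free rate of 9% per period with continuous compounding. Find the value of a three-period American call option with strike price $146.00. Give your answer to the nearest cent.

$42.85

Risk-neutral probability p = (e^0.09 − 0.8)/(1.45 − 0.8) = 0.2942/0.6500 = 0.4526
Terminal stock prices: S_uuu = 426.8, S_uud = 235.5, S_udd = 129.9, S_ddd = 71.68
Terminal payoffs (S − K): max(280.8, 0) = 280.8, max(89.48, 0) = 89.48, max(-16.08, 0) = 0, max(-74.32, 0) = 0
Node uu (S = 294.4): continuation = e^(−0.09)·[0.4526·280.8075 + 0.5474·89.4800] = 160.9160; exercise value = 148.3500 ≤ continuation, so V_uu = 160.9160
Node ud (S = 162.4): continuation = e^(−0.09)·[0.4526·89.4800 + 0.5474·0.0000] = 37.0110; exercise value = 16.4000 ≤ continuation, so V_ud = 37.0110
Node dd (S = 89.6): continuation = e^(−0.09)·[0.4526·0.0000 + 0.5474·0.0000] = 0.0000; exercise value = 0.0000 ≤ continuation, so V_dd = 0.0000
Node u (S = 203): continuation = e^(−0.09)·[0.4526·160.9160 + 0.5474·37.0110] = 85.0755; exercise value = 57.0000 ≤ continuation, so V_u = 85.0755
Node d (S = 112): continuation = e^(−0.09)·[0.4526·37.0110 + 0.5474·0.0000] = 15.3086; exercise value = 0.0000 ≤ continuation, so V_d = 15.3086
Node 0 (S = 140): continuation = e^(−0.09)·[0.4526·85.0755 + 0.5474·15.3086] = 42.8482; exercise value = 0.0000 ≤ continuation, so V_0 = 42.8482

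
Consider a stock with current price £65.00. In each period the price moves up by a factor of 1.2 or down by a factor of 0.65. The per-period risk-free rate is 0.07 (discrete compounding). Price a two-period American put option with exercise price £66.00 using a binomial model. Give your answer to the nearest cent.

Risk-neutral probability p = (1 + 0.07 − 0.65)/(1.2 − 0.65) = 0.4200/0.5500 = 0.7636
Terminal stock prices: S_uu = 93.6, S_ud = 50.7, S_dd = 27.46
Terminal payoffs (K − S): max(-27.6, 0) = 0, max(15.3, 0) = 15.3, max(38.54, 0) = 38.54
Node u (S = 78): continuation = 1/1.07·[0.7636·0.0000 + 0.2364·15.3000] = 3.3798; exercise value = 0.0000 ≤ continuation, so V_u = 3.3798
Node d (S = 42.25): continuation = 1/1.07·[0.7636·15.3000 + 0.2364·38.5375] = 19.4322; exercise value = 23.7500 > continuation, so V_d = 23.7500 (exercise)
Node 0 (S = 65): continuation = 1/1.07·[0.7636·3.3798 + 0.2364·23.7500] = 7.6585; exercise value = 1.0000 ≤ continuation, so V_0 = 7.6585

£7.66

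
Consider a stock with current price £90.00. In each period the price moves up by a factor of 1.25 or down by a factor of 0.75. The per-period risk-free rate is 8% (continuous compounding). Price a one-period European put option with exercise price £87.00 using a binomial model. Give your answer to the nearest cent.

Risk-neutral probability p = (e^0.08 − 0.75)/(1.25 − 0.75) = 0.3333/0.5000 = 0.6666
Terminal stock prices: S_u = 112.5, S_d = 67.5
Terminal payoffs (K − S): max(-25.5, 0) = 0, max(19.5, 0) = 19.5
Node 0 (S = 90): V_0 = e^(−0.08)·[0.6666·0.0000 + 0.3334·19.5000] = 6.0019

£6.00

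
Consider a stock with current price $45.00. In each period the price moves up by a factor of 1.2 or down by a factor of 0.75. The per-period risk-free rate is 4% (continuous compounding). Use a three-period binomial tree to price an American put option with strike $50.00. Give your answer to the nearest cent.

$7.71

Risk-neutral probability p = (e^0.04 − 0.75)/(1.2 − 0.75) = 0.2908/0.4500 = 0.6462
Terminal stock prices: S_uuu = 77.76, S_uud = 48.6, S_udd = 30.38, S_ddd = 18.98
Terminal payoffs (K − S): max(-27.76, 0) = 0, max(1.4, 0) = 1.4, max(19.62, 0) = 19.62, max(31.02, 0) = 31.02
Node uu (S = 64.8): continuation = e^(−0.04)·[0.6462·0.0000 + 0.3538·1.4000] = 0.4758; exercise value = 0.0000 ≤ continuation, so V_uu = 0.4758
Node ud (S = 40.5): continuation = e^(−0.04)·[0.6462·1.4000 + 0.3538·19.6250] = 7.5395; exercise value = 9.5000 > continuation, so V_ud = 9.5000 (exercise)
Node dd (S = 25.31): continuation = e^(−0.04)·[0.6462·19.6250 + 0.3538·31.0156] = 22.7270; exercise value = 24.6875 > continuation, so V_dd = 24.6875 (exercise)
Node u (S = 54): continuation = e^(−0.04)·[0.6462·0.4758 + 0.3538·9.5000] = 3.5243; exercise value = 0.0000 ≤ continuation, so V_u = 3.5243
Node d (S = 33.75): continuation = e^(−0.04)·[0.6462·9.5000 + 0.3538·24.6875] = 14.2895; exercise value = 16.2500 > continuation, so V_d = 16.2500 (exercise)
Node 0 (S = 45): continuation = e^(−0.04)·[0.6462·3.5243 + 0.3538·16.2500] = 7.7114; exercise value = 5.0000 ≤ continuation, so V_0 = 7.7114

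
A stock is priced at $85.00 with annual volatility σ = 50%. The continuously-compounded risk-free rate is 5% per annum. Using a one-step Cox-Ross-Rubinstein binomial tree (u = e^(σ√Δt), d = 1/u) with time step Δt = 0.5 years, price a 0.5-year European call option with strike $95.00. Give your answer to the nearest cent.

$11.37

CRR parameters: u = e^(σ√Δt) = e^(0.5·√0.5) = 1.4241, d = 1/u = 0.7022
Per-period rate: rΔt = 0.05·0.5 = 0.025, so R = e^0.025 = 1.0253
Risk-neutral probability p = (e^0.025 − 0.7022)/(1.4241 − 0.7022) = 0.3231/0.7219 = 0.4476
Terminal stock prices: S_u = 121.1, S_d = 59.69
Terminal payoffs (S − K): max(26.05, 0) = 26.05, max(-35.31, 0) = 0
Node 0 (S = 85): V_0 = e^(−0.025)·[0.4476·26.0501 + 0.5524·0.0000] = 11.3718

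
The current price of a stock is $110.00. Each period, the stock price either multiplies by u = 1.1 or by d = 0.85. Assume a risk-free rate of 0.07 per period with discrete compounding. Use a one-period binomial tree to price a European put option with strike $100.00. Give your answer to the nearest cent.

$0.73

Risk-neutral probability p = (1 + 0.07 − 0.85)/(1.1 − 0.85) = 0.2200/0.2500 = 0.8800
Terminal stock prices: S_u = 121, S_d = 93.5
Terminal payoffs (K − S): max(-21, 0) = 0, max(6.5, 0) = 6.5
Node 0 (S = 110): V_0 = 1/1.07·[0.8800·0.0000 + 0.1200·6.5000] = 0.7290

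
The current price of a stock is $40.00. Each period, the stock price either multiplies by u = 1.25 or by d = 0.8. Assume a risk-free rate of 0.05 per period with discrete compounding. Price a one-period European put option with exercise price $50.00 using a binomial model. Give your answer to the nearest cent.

$7.62

Risk-neutral probability p = (1 + 0.05 − 0.8)/(1.25 − 0.8) = 0.2500/0.4500 = 0.5556
Terminal stock prices: S_u = 50, S_d = 32
Terminal payoffs (K − S): max(0, 0) = 0, max(18, 0) = 18
Node 0 (S = 40): V_0 = 1/1.05·[0.5556·0.0000 + 0.4444·18.0000] = 7.6190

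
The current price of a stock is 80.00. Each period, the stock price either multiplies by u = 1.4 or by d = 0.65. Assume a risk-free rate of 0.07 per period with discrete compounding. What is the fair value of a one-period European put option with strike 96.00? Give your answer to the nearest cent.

18.09

Risk-neutral probability p = (1 + 0.07 − 0.65)/(1.4 − 0.65) = 0.4200/0.7500 = 0.5600
Terminal stock prices: S_u = 112, S_d = 52
Terminal payoffs (K − S): max(-16, 0) = 0, max(44, 0) = 44
Node 0 (S = 80): V_0 = 1/1.07·[0.5600·0.0000 + 0.4400·44.0000] = 18.0935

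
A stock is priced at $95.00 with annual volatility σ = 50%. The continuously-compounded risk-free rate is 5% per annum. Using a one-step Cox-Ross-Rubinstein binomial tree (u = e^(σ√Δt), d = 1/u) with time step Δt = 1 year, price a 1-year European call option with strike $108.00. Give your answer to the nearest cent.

$19.74

CRR parameters: u = e^(σ√Δt) = e^(0.5·√1) = 1.6487, d = 1/u = 0.6065
Per-period rate: rΔt = 0.05·1 = 0.05, so R = e^0.05 = 1.0513
Risk-neutral probability p = (e^0.05 − 0.6065)/(1.6487 − 0.6065) = 0.4447/1.0422 = 0.4267
Terminal stock prices: S_u = 156.6, S_d = 57.62
Terminal payoffs (S − K): max(48.63, 0) = 48.63, max(-50.38, 0) = 0
Node 0 (S = 95): V_0 = e^(−0.05)·[0.4267·48.6285 + 0.5733·0.0000] = 19.7395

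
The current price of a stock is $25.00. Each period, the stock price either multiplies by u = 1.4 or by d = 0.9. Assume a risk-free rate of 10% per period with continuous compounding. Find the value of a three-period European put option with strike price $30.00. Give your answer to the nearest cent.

$2.31

Risk-neutral probability p = (e^0.1 − 0.9)/(1.4 − 0.9) = 0.2052/0.5000 = 0.4103
Terminal stock prices: S_uuu = 68.6, S_uud = 44.1, S_udd = 28.35, S_ddd = 18.23
Terminal payoffs (K − S): max(-38.6, 0) = 0, max(-14.1, 0) = 0, max(1.65, 0) = 1.65, max(11.77, 0) = 11.77
Node uu (S = 49): V_uu = e^(−0.1)·[0.4103·0.0000 + 0.5897·0.0000] = 0.0000
Node ud (S = 31.5): V_ud = e^(−0.1)·[0.4103·0.0000 + 0.5897·1.6500] = 0.8803
Node dd (S = 20.25): V_dd = e^(−0.1)·[0.4103·1.6500 + 0.5897·11.7750] = 6.8951
Node u (S = 35): V_u = e^(−0.1)·[0.4103·0.0000 + 0.5897·0.8803] = 0.4697
Node d (S = 22.5): V_d = e^(−0.1)·[0.4103·0.8803 + 0.5897·6.8951] = 4.0057
Node 0 (S = 25): V_0 = e^(−0.1)·[0.4103·0.4697 + 0.5897·4.0057] = 2.3116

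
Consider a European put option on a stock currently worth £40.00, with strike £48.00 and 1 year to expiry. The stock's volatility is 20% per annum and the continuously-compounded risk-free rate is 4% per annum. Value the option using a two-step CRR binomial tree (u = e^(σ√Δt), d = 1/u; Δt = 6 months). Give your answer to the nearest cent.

CRR parameters: u = e^(σ√Δt) = e^(0.2·√0.5) = 1.1519, d = 1/u = 0.8681
Per-period rate: rΔt = 0.04·0.5 = 0.02, so R = e^0.02 = 1.0202
Risk-neutral probability p = (e^0.02 − 0.8681)/(1.1519 − 0.8681) = 0.1521/0.2838 = 0.5359
Terminal stock prices: S_uu = 53.08, S_ud = 40, S_dd = 30.15
Terminal payoffs (K − S): max(-5.076, 0) = 0, max(8, 0) = 8, max(17.85, 0) = 17.85
Node u (S = 46.08): V_u = e^(−0.02)·[0.5359·0.0000 + 0.4641·8.0000] = 3.6394
Node d (S = 34.72): V_d = e^(−0.02)·[0.5359·8.0000 + 0.4641·17.8545] = 12.3246
Node 0 (S = 40): V_0 = e^(−0.02)·[0.5359·3.6394 + 0.4641·12.3246] = 7.5184

£7.52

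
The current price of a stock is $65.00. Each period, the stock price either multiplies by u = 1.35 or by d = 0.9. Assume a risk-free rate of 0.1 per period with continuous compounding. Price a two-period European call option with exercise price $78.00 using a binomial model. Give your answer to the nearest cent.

$7.28

Risk-neutral probability p = (e^0.1 − 0.9)/(1.35 − 0.9) = 0.2052/0.4500 = 0.4559
Terminal stock prices: S_uu = 118.5, S_ud = 78.98, S_dd = 52.65
Terminal payoffs (S − K): max(40.46, 0) = 40.46, max(0.975, 0) = 0.975, max(-25.35, 0) = 0
Node u (S = 87.75): V_u = e^(−0.1)·[0.4559·40.4625 + 0.5441·0.9750] = 17.1727
Node d (S = 58.5): V_d = e^(−0.1)·[0.4559·0.9750 + 0.5441·0.0000] = 0.4022
Node 0 (S = 65): V_0 = e^(−0.1)·[0.4559·17.1727 + 0.5441·0.4022] = 7.2826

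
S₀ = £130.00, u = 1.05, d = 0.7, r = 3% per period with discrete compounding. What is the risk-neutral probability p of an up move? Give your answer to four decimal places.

Risk-neutral probability p = (1 + 0.03 − 0.7)/(1.05 − 0.7) = 0.3300/0.3500 = 0.9429

p = 0.9429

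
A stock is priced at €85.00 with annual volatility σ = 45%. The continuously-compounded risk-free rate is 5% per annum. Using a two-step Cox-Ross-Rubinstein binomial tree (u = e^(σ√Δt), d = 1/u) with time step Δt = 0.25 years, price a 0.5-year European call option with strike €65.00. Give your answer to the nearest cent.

CRR parameters: u = e^(σ√Δt) = e^(0.45·√0.25) = 1.2523, d = 1/u = 0.7985
Per-period rate: rΔt = 0.05·0.25 = 0.0125, so R = e^0.0125 = 1.0126
Risk-neutral probability p = (e^0.0125 − 0.7985)/(1.2523 − 0.7985) = 0.2141/0.4538 = 0.4717
Terminal stock prices: S_uu = 133.3, S_ud = 85, S_dd = 54.2
Terminal payoffs (S − K): max(68.31, 0) = 68.31, max(20, 0) = 20, max(-10.8, 0) = 0
Node u (S = 106.4): V_u = e^(−0.0125)·[0.4717·68.3065 + 0.5283·20.0000] = 42.2549
Node d (S = 67.87): V_d = e^(−0.0125)·[0.4717·20.0000 + 0.5283·0.0000] = 9.3169
Node 0 (S = 85): V_0 = e^(−0.0125)·[0.4717·42.2549 + 0.5283·9.3169] = 24.5451

€24.55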